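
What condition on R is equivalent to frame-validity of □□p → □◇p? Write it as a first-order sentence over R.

This is a Sahlqvist (Geach-type) schema ◇^0□^2p → □^1◇^1p.
Minimal-valuation argument: fix x; take any y with xR^0y and any z with xR^1z. Set V(p) to the set of worlds R-reachable from y in exactly 2 steps. Then □^2p holds at y, so the antecedent holds at x; validity forces ◇^1p at z, giving a w with zR^1w and yR^2w.
First-order correspondent: ∀x ∀z (xRz → ∃w (xR²w ∧ zRw)).

∀x ∀z (xRz → ∃w (xR²w ∧ zRw))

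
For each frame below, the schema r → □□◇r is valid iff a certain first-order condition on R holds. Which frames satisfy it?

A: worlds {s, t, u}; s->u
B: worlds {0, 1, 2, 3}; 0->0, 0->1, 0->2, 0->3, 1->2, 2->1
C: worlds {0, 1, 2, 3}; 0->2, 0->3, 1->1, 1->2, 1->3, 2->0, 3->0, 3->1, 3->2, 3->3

This is the axiom for a generalized confluence (Geach) condition; its first-order frame correspondent is ∀x ∀z (xR²z → ∃w (x = w ∧ zRw)).
A: satisfies the condition.
B: fails — 0R²1 but no w with 0=w and 1Rw.
C: fails — 0R²0 but no w with 0=w and 0Rw.
Valid on: A.

A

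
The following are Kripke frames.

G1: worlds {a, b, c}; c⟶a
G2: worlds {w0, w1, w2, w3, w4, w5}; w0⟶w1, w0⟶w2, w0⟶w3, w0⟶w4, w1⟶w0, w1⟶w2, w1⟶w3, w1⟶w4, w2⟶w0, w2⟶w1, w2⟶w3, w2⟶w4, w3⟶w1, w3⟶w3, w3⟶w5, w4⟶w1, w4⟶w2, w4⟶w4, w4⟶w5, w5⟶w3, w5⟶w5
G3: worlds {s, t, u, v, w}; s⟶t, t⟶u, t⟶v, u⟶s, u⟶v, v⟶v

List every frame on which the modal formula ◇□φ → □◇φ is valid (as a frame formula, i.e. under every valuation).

The schema corresponds to convergence: ∀x ∀y ∀z (Rxy ∧ Rxz → ∃w (Ryw ∧ Rzw)).
G1: fails — Rca and Rca but a and a have no common successor.
G2: holds.
G3: fails — Ruv and Rus but v and s have no common successor.

G2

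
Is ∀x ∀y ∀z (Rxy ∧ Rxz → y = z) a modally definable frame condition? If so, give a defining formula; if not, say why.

Yes: it is partial functionality, defined by the CD schema ◇q → □q.
Suppose ◇q→□q is valid. Take Rxy, Rxz and set V(q)={y}. Then ◇q at x, so □q at x, so q at z, i.e. z=y.

Yes, by ◇q → □q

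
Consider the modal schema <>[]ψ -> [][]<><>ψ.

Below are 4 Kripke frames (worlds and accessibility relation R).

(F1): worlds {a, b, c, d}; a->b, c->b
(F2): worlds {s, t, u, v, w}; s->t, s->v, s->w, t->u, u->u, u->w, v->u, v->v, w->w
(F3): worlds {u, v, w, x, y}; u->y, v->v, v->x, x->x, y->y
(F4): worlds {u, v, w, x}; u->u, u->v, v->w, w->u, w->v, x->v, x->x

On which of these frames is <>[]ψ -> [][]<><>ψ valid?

Frame correspondent (Sahlqvist): forall x forall y forall z ((xRy & x R^2 z) -> exists w (yRw & z R^2 w)) — i.e. a generalized confluence (Geach) condition.
(F1): holds.
(F2): fails — sRt, sR²w but no w* with tRw* and wR²w*.
(F3): holds.
(F4): fails — uRv, uR²v but no t with vRt and vR²t.
Valid on: (F1), (F3).

(F1), (F3)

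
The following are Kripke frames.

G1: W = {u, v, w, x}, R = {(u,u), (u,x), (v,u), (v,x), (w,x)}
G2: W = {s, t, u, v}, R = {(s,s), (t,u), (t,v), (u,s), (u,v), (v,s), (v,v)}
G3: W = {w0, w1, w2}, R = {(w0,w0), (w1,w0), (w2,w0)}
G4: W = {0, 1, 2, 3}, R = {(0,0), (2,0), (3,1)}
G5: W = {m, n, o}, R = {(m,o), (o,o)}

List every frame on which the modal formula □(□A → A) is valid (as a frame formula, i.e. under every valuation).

The schema corresponds to shift-reflexivity: ∀x ∀y (Rxy → Ryy).
G1: fails — Rwx but not Rxx.
G2: fails — Rtu but not Ruu.
G3: satisfies the condition.
G4: fails — R31 but not R11.
G5: satisfies the condition.

G3, G5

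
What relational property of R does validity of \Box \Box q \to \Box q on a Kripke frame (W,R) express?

density: \forall x \forall y (Rxy \to \exists z (Rxz \wedge Rzy))

This schema is the C4 axiom.
Its frame correspondent is density — \forall x \forall y (Rxy \to \exists z (Rxz \wedge Rzy)).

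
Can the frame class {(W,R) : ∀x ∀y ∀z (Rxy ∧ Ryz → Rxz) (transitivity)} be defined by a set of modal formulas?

The condition is transitivity. A defining modal formula is □q → □□q.
Suppose □q→□□q is valid. Take Rxy, Ryz and set V(q)={w : Rxw}. Then □q at x, so □□q at x, so □q at y, so q at z, i.e. Rxz.

Yes, by □q → □□q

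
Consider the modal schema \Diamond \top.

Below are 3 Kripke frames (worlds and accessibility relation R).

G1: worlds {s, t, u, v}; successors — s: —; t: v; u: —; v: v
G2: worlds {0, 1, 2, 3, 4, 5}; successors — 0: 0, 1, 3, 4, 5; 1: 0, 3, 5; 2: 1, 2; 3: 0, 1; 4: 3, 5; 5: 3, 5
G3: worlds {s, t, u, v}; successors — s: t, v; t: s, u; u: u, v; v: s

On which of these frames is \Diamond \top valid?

G2, G3

This is the axiom for seriality; its first-order frame correspondent is \forall x \exists y Rxy.
G1: fails — world s has no successor.
G2: condition met.
G3: condition met.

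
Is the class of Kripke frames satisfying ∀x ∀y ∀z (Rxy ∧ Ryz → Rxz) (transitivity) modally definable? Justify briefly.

The condition is transitivity. A defining modal formula is □p → □□p.
Suppose □p→□□p is valid. Take Rxy, Ryz and set V(p)={w : Rxw}. Then □p at x, so □□p at x, so □p at y, so p at z, i.e. Rxz.

Definable; □p → □□p defines it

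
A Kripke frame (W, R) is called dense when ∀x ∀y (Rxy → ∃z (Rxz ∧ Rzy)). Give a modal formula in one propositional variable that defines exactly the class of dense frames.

□□r → □r

The condition is density. The C4 schema □□r → □r defines it.
Suppose □□r→□r is valid. Take Rxy and set V(r)={w : xR²w}. Then □□r at x, so □r at x, so r at y, i.e. ∃z(Rxz∧Rzy).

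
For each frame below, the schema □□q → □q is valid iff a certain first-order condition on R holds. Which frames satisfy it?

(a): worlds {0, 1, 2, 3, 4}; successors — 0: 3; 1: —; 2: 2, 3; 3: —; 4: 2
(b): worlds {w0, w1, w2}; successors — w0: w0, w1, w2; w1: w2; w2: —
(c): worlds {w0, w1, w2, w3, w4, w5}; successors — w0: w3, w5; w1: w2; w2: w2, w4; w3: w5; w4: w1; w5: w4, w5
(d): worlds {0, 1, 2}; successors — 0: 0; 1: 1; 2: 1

This is the axiom for density; its first-order frame correspondent is ∀x ∀y (Rxy → ∃z (Rxz ∧ Rzy)).
(a): fails — R03 but no z with R0z and Rz3.
(b): fails — Rw1w2 but no z with Rw1z and Rzw2.
(c): fails — Rw4w1 but no z with Rw4z and Rzw1.
(d): satisfies the condition.
Valid on: (d).

(d)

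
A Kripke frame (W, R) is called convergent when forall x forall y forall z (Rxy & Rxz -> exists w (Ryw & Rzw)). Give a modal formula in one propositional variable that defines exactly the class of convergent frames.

◇□q → □◇q

The condition is convergence. The .2 schema ◇□q → □◇q defines it.
Suppose ◇□q→□◇q is valid. Take Rxy, Rxz and set V(q)={w : Ryw}. Then □q at y so ◇□q at x, so □◇q at x, so ◇q at z, giving w with Rzw and Ryw.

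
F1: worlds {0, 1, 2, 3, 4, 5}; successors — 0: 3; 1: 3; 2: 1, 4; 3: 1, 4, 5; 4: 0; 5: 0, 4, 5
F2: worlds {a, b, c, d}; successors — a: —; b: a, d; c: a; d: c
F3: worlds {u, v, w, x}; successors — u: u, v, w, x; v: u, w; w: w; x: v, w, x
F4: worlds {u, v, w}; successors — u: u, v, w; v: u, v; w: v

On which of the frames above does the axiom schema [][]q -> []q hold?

F3, F4

The schema corresponds to density: forall x forall y (Rxy -> exists z (Rxz & Rzy)).
F1: fails — R31 but no z with R3z and Rz1.
F2: fails — Rca but no z with Rcz and Rza.
F3: holds.
F4: holds.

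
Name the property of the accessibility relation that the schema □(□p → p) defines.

Suppose □(□p→p) is valid. Take Rxy and set V(p)={w : Ryw}. Then at y, □p holds; since □(□p→p) at x, □p→p at y, so p at y, i.e. Ryy.

shift-reflexivity: ∀x ∀y (Rxy → Ryy)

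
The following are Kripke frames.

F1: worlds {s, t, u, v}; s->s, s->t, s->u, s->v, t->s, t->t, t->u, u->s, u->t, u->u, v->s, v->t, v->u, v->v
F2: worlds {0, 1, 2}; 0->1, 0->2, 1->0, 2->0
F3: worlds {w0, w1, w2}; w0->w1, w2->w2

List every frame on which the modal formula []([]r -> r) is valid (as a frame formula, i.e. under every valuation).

The schema corresponds to shift-reflexivity: forall x forall y (Rxy -> Ryy).
F1: holds.
F2: fails — R01 but not R11.
F3: fails — Rw0w1 but not Rw1w1.

F1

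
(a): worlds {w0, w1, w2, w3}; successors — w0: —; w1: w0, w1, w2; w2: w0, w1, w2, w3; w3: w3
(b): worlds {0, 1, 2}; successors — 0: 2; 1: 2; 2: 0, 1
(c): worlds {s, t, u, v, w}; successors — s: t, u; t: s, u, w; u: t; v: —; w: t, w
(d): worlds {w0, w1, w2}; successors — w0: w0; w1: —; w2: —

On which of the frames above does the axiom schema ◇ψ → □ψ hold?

(d)

Frame correspondent (Sahlqvist): ∀x ∀y ∀z (Rxy ∧ Rxz → y = z) — i.e. partial functionality.
(a): fails — w1 sees both w0 and w1.
(b): fails — 2 sees both 0 and 1.
(c): fails — s sees both t and u.
(d): satisfies the condition.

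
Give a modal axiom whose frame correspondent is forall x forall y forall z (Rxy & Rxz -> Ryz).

◇r → □◇r

A defining formula is ◇r → □◇r (the 5 axiom).
Suppose ◇r→□◇r is valid. Take Rxy, Rxz and set V(r)={y}. Then ◇r at x, so □◇r at x, so ◇r at z, so some w with Rzw has r; w=y, i.e. Rzy. By symmetry of the argument, Ryz.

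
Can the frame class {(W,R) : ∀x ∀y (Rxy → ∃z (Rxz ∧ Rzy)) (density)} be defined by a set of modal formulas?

Yes, by □□p → □p

This is a Sahlqvist condition; the C4 axiom □□p → □p defines it.
Suppose □□p→□p is valid. Take Rxy and set V(p)={w : xR²w}. Then □□p at x, so □p at x, so p at y, i.e. ∃z(Rxz∧Rzy).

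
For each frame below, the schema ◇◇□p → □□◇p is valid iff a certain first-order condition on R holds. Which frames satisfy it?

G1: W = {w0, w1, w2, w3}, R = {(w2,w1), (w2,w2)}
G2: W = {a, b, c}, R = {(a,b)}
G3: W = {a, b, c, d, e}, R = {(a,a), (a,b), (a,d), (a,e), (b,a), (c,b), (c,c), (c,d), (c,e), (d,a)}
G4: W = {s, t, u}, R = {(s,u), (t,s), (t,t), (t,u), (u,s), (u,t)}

G2

The schema corresponds to a generalized confluence (Geach) condition: ∀x ∀y ∀z ((xR²y ∧ xR²z) → ∃w (yRw ∧ zRw)).
G1: fails — w2R²w1, w2R²w1 but no w with w1Rw and w1Rw.
G2: ✓.
G3: fails — aR²a, aR²e but no w with aRw and eRw.
G4: fails — tR²s, tR²u but no w with sRw and uRw.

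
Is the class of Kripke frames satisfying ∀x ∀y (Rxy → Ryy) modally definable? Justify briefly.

Yes — defined by □(□r → r)

Yes: it is shift-reflexivity, defined by the T□ schema □(□r → r).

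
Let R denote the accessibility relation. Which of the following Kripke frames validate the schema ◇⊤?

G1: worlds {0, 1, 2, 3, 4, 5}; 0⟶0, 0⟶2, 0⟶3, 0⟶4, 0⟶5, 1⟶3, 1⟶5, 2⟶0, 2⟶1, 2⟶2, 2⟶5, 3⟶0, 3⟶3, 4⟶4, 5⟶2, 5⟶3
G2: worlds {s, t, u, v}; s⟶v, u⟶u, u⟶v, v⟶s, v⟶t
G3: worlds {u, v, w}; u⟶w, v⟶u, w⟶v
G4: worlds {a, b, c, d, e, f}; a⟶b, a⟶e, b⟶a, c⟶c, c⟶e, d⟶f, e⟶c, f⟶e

This is the axiom for seriality; its first-order frame correspondent is ∀x ∃y Rxy.
G1: ✓.
G2: fails — world t has no successor.
G3: ✓.
G4: ✓.

G1, G3, G4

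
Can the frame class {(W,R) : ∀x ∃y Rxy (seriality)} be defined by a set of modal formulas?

Yes — defined by □r → ◇r

Yes: it is seriality, defined by the D schema □r → ◇r.
Suppose □r→◇r is valid. At any x set V(r)=W. Then □r at x, so ◇r at x, so x has a successor.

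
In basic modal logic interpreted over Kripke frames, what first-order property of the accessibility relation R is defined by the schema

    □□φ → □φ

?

density: ∀x ∀y (Rxy → ∃z (Rxz ∧ Rzy))

This is the C4 axiom.
It corresponds to density: ∀x ∀y (Rxy → ∃z (Rxz ∧ Rzy)).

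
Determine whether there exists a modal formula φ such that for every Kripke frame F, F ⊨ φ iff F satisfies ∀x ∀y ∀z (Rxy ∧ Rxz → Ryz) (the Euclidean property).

Definable; ◇r → □◇r defines it

This is a Sahlqvist condition; the 5 axiom ◇r → □◇r defines it.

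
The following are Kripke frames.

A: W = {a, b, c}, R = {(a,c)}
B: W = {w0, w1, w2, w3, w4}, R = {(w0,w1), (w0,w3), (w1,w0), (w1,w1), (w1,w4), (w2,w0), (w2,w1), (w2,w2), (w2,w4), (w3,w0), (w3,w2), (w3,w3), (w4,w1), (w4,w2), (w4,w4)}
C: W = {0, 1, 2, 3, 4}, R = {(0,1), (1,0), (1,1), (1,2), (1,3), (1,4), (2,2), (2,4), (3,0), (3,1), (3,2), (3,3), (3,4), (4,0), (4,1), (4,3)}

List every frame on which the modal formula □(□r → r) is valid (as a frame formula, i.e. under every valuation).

This is the axiom for shift-reflexivity; its first-order frame correspondent is ∀x ∀y (Rxy → Ryy).
A: fails — Rac but not Rcc.
B: fails — Rw1w0 but not Rw0w0.
C: fails — R10 but not R00.
Valid on no frame.

none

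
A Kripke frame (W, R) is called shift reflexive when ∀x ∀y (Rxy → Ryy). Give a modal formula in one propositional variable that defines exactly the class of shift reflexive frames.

□(□r → r)

The condition is shift-reflexivity. The T□ schema □(□r → r) defines it.
Suppose □(□r→r) is valid. Take Rxy and set V(r)={w : Ryw}. Then at y, □r holds; since □(□r→r) at x, □r→r at y, so r at y, i.e. Ryy.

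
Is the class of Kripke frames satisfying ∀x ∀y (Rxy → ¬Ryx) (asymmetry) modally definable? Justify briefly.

If a class were modally definable it would be closed under surjective bounded morphisms (Goldblatt–Thomason).
The 5-cycle (worlds s,t,u,v,w with s→t→u→v→w→s) is asymmetric. Mapping every world to a single reflexive point • is a surjective bounded morphism, and the reflexive point is not asymmetric (R•• but asymmetry requires ¬R••).
So no modal formula (or set of formulas) defines exactly the asymmetric frames.

No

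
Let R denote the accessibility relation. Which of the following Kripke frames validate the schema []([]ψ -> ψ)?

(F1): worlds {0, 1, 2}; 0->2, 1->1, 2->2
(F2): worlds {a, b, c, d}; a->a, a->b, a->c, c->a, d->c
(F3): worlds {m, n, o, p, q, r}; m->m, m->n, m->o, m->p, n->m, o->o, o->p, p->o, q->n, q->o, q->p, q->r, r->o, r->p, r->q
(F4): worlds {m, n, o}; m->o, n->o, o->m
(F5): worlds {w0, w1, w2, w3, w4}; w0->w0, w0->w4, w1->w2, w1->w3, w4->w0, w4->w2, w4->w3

Frame correspondent (Sahlqvist): forall x forall y (Rxy -> Ryy) — i.e. shift-reflexivity.
(F1): holds.
(F2): fails — Rdc but not Rcc.
(F3): fails — Rop but not Rpp.
(F4): fails — Rno but not Roo.
(F5): fails — Rw1w2 but not Rw2w2.
Valid on: (F1).

(F1)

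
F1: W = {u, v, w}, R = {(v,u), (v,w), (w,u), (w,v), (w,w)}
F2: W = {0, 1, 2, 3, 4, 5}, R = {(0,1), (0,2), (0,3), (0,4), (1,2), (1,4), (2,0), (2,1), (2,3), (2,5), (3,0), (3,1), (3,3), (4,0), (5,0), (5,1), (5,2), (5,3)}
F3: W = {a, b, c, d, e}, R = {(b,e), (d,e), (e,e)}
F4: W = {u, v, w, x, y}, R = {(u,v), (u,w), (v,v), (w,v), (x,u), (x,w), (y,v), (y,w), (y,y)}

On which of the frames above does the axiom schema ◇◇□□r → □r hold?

F3

The schema corresponds to a generalized confluence (Geach) condition: ∀x ∀y ∀z ((xR²y ∧ xRz) → ∃w (yR²w ∧ z = w)).
F1: fails — vR²u, vRu but no t with uR²t and u=t.
F2: fails — 0R²1, 0R2 but no w with 1R²w and 2=w.
F3: condition met.
F4: fails — uR²v, uRw but no t with vR²t and w=t.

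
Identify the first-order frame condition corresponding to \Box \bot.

□⊥ is valid iff no world has any successor (otherwise □⊥ fails at any world with one).

emptiness of R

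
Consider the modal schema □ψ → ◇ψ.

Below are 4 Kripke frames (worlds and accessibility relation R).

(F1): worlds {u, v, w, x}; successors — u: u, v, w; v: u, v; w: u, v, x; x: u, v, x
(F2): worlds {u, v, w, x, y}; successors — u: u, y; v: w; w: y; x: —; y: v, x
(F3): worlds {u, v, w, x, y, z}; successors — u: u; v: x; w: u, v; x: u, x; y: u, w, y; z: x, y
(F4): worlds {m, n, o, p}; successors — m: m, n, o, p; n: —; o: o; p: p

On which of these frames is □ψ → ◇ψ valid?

The schema corresponds to seriality: ∀x ∃y Rxy.
(F1): holds.
(F2): fails — world x has no successor.
(F3): holds.
(F4): fails — world n has no successor.
Valid on: (F1), (F3).

(F1), (F3)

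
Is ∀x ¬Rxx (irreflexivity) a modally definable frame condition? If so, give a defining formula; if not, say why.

Any modally definable frame class is closed under surjective bounded morphisms.
The 5-cycle (worlds s,t,u,v,w with s→t→u→v→w→s) is irreflexive, and the map sending every world to a single reflexive point • is a surjective bounded morphism (forth: every edge maps to (•,•); back: every world has a successor). So any modal formula valid on the 5-cycle is also valid on the reflexive point, which is not irreflexive.
Hence irreflexivity is not modally definable.

No — not modally definable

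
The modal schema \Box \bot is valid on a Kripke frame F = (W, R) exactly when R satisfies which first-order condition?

□⊥ is valid iff no world has any successor (otherwise □⊥ fails at any world with one).

Emptiness of R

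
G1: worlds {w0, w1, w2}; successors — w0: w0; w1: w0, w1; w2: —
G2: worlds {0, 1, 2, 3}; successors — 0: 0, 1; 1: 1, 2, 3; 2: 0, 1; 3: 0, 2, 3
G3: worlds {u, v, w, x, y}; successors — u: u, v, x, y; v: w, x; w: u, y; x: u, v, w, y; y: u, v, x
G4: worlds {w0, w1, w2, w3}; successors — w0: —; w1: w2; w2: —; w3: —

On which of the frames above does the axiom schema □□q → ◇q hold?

G2, G3

The schema corresponds to a generalized confluence (Geach) condition: ∀x ∃w (xR²w ∧ xRw).
G1: fails — at w2 but no w with w2R²w and w2Rw.
G2: ✓.
G3: ✓.
G4: fails — at w0 but no w with w0R²w and w0Rw.
Valid on: G2, G3.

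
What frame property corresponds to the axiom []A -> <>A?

This is the D axiom.
It corresponds to seriality: forall x exists y Rxy.

seriality: forall x exists y Rxy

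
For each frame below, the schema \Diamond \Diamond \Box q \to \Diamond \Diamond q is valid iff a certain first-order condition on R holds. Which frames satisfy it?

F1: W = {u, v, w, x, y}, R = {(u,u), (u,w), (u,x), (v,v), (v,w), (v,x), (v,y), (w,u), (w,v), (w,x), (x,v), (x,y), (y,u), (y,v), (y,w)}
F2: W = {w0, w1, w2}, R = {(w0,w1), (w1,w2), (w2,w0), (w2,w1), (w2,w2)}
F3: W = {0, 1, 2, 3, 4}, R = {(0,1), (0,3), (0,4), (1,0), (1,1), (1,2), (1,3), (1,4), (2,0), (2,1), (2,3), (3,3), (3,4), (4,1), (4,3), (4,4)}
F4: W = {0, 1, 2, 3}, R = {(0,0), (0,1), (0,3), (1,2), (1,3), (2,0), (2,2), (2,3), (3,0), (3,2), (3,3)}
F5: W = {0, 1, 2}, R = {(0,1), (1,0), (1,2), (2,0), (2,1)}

F1, F2, F3, F4

This is the axiom for a generalized confluence (Geach) condition; its first-order frame correspondent is \forall x \forall y (x R^2 y \to \exists w (yRw \wedge x R^2 w)).
F1: satisfies the condition.
F2: satisfies the condition.
F3: satisfies the condition.
F4: satisfies the condition.
F5: fails — 0R²0 but no w with 0Rw and 0R²w.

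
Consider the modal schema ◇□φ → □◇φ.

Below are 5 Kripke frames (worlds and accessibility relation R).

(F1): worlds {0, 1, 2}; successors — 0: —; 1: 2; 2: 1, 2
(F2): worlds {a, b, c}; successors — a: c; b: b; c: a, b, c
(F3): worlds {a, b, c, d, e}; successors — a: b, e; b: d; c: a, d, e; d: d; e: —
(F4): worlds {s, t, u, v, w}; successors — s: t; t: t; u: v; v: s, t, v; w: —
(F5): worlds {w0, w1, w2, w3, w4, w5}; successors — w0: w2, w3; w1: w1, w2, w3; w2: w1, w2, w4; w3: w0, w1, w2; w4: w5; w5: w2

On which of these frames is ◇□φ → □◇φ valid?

(F1), (F4)

This is the axiom for convergence; its first-order frame correspondent is ∀x ∀y ∀z (Rxy ∧ Rxz → ∃w (Ryw ∧ Rzw)).
(F1): ✓.
(F2): fails — Rcb and Rca but b and a have no common successor.
(F3): fails — Rab and Rae but b and e have no common successor.
(F4): ✓.
(F5): fails — Rw2w4 and Rw2w1 but w4 and w1 have no common successor.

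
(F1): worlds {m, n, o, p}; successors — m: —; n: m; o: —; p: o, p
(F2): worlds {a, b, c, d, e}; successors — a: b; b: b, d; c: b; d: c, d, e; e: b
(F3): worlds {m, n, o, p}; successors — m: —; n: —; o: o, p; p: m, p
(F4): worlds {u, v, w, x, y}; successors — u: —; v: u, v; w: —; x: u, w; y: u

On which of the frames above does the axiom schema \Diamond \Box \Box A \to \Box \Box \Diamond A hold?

(F2)

Frame correspondent (Sahlqvist): \forall x \forall y \forall z ((xRy \wedge x R^2 z) \to \exists w (y R^2 w \wedge zRw)) — i.e. a generalized confluence (Geach) condition.
(F1): fails — pRo, pR²o but no w with oR²w and oRw.
(F2): satisfies the condition.
(F3): fails — oRo, oR²m but no w with oR²w and mRw.
(F4): fails — vRu, vR²u but no t with uR²t and uRt.
Valid on: (F2).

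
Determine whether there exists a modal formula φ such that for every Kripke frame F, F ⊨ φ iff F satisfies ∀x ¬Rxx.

If a class were modally definable it would be closed under surjective bounded morphisms (Goldblatt–Thomason).
The 3-cycle (worlds a,b,c with a→b→c→a) is irreflexive, and the map sending every world to a single reflexive point • is a surjective bounded morphism (forth: every edge maps to (•,•); back: every world has a successor). So any modal formula valid on the 3-cycle is also valid on the reflexive point, which is not irreflexive.
So no modal formula (or set of formulas) defines exactly the irreflexive frames.

Not definable by any modal formula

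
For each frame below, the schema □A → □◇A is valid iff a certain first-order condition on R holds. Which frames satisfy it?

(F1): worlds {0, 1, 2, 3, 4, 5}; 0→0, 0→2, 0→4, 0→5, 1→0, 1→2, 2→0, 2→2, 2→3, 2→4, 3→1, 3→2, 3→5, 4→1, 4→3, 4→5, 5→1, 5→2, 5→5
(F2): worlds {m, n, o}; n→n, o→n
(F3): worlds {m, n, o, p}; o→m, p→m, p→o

(F2)

Frame correspondent (Sahlqvist): ∀x ∀z (xRz → ∃w (xRw ∧ zRw)) — i.e. a generalized confluence (Geach) condition.
(F1): fails — 4R1 but no w with 4Rw and 1Rw.
(F2): condition met.
(F3): fails — oRm but no w with oRw and mRw.
Valid on: (F2).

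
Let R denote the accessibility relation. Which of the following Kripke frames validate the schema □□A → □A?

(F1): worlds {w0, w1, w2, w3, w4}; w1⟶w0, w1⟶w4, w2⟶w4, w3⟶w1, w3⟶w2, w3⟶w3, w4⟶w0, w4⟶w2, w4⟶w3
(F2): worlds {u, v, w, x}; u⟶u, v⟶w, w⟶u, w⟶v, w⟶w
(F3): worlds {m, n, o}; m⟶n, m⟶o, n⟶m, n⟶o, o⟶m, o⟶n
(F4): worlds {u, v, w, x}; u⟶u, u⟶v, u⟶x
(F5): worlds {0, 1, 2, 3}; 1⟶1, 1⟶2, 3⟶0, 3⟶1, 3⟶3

(F2), (F3), (F4), (F5)

Frame correspondent (Sahlqvist): ∀x ∀y (Rxy → ∃z (Rxz ∧ Rzy)) — i.e. density.
(F1): fails — Rw2w4 but no z with Rw2z and Rzw4.
(F2): ✓.
(F3): ✓.
(F4): ✓.
(F5): ✓.
Valid on: (F2), (F3), (F4), (F5).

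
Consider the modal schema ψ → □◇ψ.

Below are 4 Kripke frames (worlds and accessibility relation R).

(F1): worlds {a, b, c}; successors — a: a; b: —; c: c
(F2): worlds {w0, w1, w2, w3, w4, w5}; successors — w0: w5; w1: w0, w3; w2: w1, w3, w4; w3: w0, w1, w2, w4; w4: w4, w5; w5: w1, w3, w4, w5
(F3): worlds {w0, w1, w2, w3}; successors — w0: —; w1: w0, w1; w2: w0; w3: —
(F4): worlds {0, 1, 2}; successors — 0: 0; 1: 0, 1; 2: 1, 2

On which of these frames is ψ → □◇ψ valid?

This is the axiom for symmetry; its first-order frame correspondent is ∀x ∀y (Rxy → Ryx).
(F1): ✓.
(F2): fails — Rw1w0 but not Rw0w1.
(F3): fails — Rw1w0 but not Rw0w1.
(F4): fails — R10 but not R01.

(F1)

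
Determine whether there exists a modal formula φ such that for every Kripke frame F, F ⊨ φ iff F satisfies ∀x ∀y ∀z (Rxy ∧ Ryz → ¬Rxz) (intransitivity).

Not modally definable

If a class were modally definable it would be closed under surjective bounded morphisms (Goldblatt–Thomason).
The 3-cycle (worlds s,t,u with s→t→u→s) is intransitive. Mapping every world to a single reflexive point • is a surjective bounded morphism; the reflexive point is not intransitive (R••∧R•• but R••).
So the class is not modally definable.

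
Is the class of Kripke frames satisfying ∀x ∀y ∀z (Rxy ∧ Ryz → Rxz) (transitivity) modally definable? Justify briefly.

Yes, by □r → □□r

The condition is transitivity. A defining modal formula is □r → □□r.
Suppose □r→□□r is valid. Take Rxy, Ryz and set V(r)={w : Rxw}. Then □r at x, so □□r at x, so □r at y, so r at z, i.e. Rxz.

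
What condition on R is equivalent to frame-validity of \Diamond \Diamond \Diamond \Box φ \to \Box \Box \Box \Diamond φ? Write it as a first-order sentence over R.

This is a Sahlqvist (Geach-type) schema ◇^3□^1φ → □^3◇^1φ.
First-order correspondent: \forall x \forall y \forall z ((x R^3 y \wedge x R^3 z) \to \exists w (yRw \wedge zRw)).

\forall x \forall y \forall z ((x R^3 y \wedge x R^3 z) \to \exists w (yRw \wedge zRw))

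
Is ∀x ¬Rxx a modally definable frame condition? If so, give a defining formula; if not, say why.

Modal frame validity is preserved under surjective bounded morphisms.
The 2-cycle (worlds w0,w1 with w0→w1→w0) is irreflexive, and the map sending every world to a single reflexive point • is a surjective bounded morphism (forth: every edge maps to (•,•); back: every world has a successor). So any modal formula valid on the 2-cycle is also valid on the reflexive point, which is not irreflexive.
Hence irreflexivity is not modally definable.

No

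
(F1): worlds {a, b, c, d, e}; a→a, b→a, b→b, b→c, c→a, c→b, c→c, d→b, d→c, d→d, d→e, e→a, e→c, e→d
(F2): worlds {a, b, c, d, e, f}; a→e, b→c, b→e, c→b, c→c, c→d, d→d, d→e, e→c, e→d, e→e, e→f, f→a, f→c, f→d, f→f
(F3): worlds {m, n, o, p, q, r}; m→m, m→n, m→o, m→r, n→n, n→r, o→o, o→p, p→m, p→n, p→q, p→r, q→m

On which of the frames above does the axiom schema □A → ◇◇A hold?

(F1), (F2)

This is the axiom for a generalized confluence (Geach) condition; its first-order frame correspondent is ∀x ∃w (xRw ∧ xR²w).
(F1): ✓.
(F2): ✓.
(F3): fails — at r but no w with rRw and rR²w.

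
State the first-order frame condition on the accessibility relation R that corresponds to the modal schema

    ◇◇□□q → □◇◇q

This is a Sahlqvist (Geach-type) schema ◇^2□^2q → □^1◇^2q.
Minimal-valuation argument: fix x; take any y with xR^2y and any z with xR^1z. Set V(q) to the set of worlds R-reachable from y in exactly 2 steps. Then □^2q holds at y, so the antecedent holds at x; validity forces ◇^2q at z, giving a w with zR^2w and yR^2w.
First-order correspondent: ∀x ∀y ∀z ((xR²y ∧ xRz) → ∃w (yR²w ∧ zR²w)).

∀x ∀y ∀z ((xR²y ∧ xRz) → ∃w (yR²w ∧ zR²w))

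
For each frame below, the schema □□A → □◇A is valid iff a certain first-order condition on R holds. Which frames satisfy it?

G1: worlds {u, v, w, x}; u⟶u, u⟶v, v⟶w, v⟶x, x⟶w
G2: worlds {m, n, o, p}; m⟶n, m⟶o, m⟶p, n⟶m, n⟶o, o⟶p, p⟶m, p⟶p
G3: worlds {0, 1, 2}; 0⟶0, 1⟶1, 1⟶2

Frame correspondent (Sahlqvist): ∀x ∀z (xRz → ∃w (xR²w ∧ zRw)) — i.e. a generalized confluence (Geach) condition.
G1: fails — vRw but no t with vR²t and wRt.
G2: ✓.
G3: fails — 1R2 but no w with 1R²w and 2Rw.

G2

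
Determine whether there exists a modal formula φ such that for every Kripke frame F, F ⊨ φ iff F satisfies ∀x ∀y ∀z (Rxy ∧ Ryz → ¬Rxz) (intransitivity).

Not modally definable

If a class were modally definable it would be closed under surjective bounded morphisms (Goldblatt–Thomason).
The 7-cycle (worlds w0,w1,w2,w3,w4,w5,w6 with w0→w1→w2→w3→w4→w5→w6→w0) is intransitive. Mapping every world to a single reflexive point • is a surjective bounded morphism; the reflexive point is not intransitive (R••∧R•• but R••).
So no modal formula (or set of formulas) defines exactly the intransitive frames.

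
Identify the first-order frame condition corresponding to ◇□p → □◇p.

Suppose ◇□p→□◇p is valid. Take Rxy, Rxz and set V(p)={w : Ryw}. Then □p at y so ◇□p at x, so □◇p at x, so ◇p at z, giving w with Rzw and Ryw.

Convergence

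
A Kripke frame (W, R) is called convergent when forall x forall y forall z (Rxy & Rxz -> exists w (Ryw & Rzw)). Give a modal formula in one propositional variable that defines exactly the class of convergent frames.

◇□q → □◇q

This is convergence; the standard corresponding axiom is .2: ◇□q → □◇q.
Suppose ◇□q→□◇q is valid. Take Rxy, Rxz and set V(q)={w : Ryw}. Then □q at y so ◇□q at x, so □◇q at x, so ◇q at z, giving w with Rzw and Ryw.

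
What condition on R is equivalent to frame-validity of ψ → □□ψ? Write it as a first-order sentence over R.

∀x ∀z (xR²z → ∃w (x = w ∧ z = w))

This is a Sahlqvist (Geach-type) schema ◇^0□^0ψ → □^2◇^0ψ.
Minimal-valuation argument: fix x; take any y with xR^0y and any z with xR^2z. Set V(ψ) to the set of worlds R-reachable from y in exactly 0 steps. Then □^0ψ holds at y, so the antecedent holds at x; validity forces ◇^0ψ at z, giving a w with zR^0w and yR^0w.
First-order correspondent: ∀x ∀z (xR²z → ∃w (x = w ∧ z = w)).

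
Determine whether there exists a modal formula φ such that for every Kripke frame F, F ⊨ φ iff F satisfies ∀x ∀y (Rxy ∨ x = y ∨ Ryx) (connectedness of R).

Modal frame validity is preserved under disjoint unions.
Take 2 disjoint single-world reflexive frames: each is trivially connected, but their disjoint union has 2 worlds with no edge between distinct components, so it is not connected.
So the class is not modally definable.

No — not modally definable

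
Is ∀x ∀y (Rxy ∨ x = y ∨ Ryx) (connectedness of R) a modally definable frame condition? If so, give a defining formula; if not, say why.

Any modally definable frame class is closed under disjoint unions.
Take 3 disjoint single-world reflexive frames: each is trivially connected, but their disjoint union has 3 worlds with no edge between distinct components, so it is not connected.
So the class is not modally definable.

Not definable by any modal formula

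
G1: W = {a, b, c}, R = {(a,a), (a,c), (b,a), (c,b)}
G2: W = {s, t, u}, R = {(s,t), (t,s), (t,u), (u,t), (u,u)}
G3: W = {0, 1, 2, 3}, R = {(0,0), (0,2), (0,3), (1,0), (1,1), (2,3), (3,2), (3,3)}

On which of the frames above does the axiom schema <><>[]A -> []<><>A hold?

This is the axiom for a generalized confluence (Geach) condition; its first-order frame correspondent is forall x forall y forall z ((x R^2 y & xRz) -> exists w (yRw & z R^2 w)).
G1: fails — aR²c, aRc but no w with cRw and cR²w.
G2: condition met.
G3: condition met.
Valid on: G2, G3.

G2, G3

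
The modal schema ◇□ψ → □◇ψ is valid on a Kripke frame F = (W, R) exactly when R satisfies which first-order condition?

convergence

This is the .2 axiom.
It corresponds to convergence: ∀x ∀y ∀z (Rxy ∧ Rxz → ∃w (Ryw ∧ Rzw)).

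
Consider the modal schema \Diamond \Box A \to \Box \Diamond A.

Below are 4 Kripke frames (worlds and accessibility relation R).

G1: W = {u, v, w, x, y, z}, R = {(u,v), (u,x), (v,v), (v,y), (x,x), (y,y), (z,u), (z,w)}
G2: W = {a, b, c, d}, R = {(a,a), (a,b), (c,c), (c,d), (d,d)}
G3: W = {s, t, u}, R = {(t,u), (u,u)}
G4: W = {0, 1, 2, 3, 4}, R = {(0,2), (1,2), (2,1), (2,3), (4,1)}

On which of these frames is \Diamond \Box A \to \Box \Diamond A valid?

G3

This is the axiom for convergence; its first-order frame correspondent is \forall x \forall y \forall z (Rxy \wedge Rxz \to \exists w (Ryw \wedge Rzw)).
G1: fails — Ruv and Rux but v and x have no common successor.
G2: fails — Rab and Rab but b and b have no common successor.
G3: condition met.
G4: fails — R23 and R23 but 3 and 3 have no common successor.
Valid on: G3.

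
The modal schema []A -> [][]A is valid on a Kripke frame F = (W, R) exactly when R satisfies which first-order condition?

transitivity

Suppose □A→□□A is valid. Take Rxy, Ryz and set V(A)={w : Rxw}. Then □A at x, so □□A at x, so □A at y, so A at z, i.e. Rxz.
Conversely, on a frame with transitivity the schema holds at every world under every valuation.
Frame condition: forall x forall y forall z (Rxy & Ryz -> Rxz).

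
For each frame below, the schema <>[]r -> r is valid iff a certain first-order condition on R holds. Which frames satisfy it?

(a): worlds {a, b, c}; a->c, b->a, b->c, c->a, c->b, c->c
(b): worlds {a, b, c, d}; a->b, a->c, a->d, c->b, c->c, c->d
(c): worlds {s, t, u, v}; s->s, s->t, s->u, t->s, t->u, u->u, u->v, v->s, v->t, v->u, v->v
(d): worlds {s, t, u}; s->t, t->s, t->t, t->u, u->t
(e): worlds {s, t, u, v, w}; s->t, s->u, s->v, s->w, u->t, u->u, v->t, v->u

This is the axiom for symmetry; its first-order frame correspondent is forall x forall y (Rxy -> Ryx).
(a): fails — Rba but not Rab.
(b): fails — Rcd but not Rdc.
(c): fails — Rvt but not Rtv.
(d): satisfies the condition.
(e): fails — Rut but not Rtu.

(d)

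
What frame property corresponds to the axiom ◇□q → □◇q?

convergence

This schema is the .2 axiom.
Its frame correspondent is convergence — ∀x ∀y ∀z (Rxy ∧ Rxz → ∃w (Ryw ∧ Rzw)).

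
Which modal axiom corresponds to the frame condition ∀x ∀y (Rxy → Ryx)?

s → □◇s

A defining formula is s → □◇s (the B axiom).
Suppose s→□◇s is valid. Take Rxy and set V(s)={x}. Then s at x, so □◇s at x, so ◇s at y, so some z with Ryz has s; z=x, i.e. Ryx.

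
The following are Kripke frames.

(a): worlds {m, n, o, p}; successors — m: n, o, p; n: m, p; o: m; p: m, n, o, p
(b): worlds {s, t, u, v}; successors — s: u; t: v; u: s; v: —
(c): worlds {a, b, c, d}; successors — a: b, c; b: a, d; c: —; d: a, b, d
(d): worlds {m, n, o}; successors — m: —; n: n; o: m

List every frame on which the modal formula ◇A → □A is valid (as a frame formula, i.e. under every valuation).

Frame correspondent (Sahlqvist): ∀x ∀y ∀z (Rxy ∧ Rxz → y = z) — i.e. partial functionality.
(a): fails — m sees both n and o.
(b): satisfies the condition.
(c): fails — a sees both b and c.
(d): satisfies the condition.
Valid on: (b), (d).

(b), (d)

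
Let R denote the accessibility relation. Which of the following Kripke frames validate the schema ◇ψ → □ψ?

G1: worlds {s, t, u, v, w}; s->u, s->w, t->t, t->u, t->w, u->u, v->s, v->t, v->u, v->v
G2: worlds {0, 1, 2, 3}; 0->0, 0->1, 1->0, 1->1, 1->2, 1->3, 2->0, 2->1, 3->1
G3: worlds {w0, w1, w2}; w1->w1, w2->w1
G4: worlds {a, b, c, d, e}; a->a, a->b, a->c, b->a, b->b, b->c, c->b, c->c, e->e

The schema corresponds to partial functionality: ∀x ∀y ∀z (Rxy ∧ Rxz → y = z).
G1: fails — s sees both u and w.
G2: fails — 0 sees both 0 and 1.
G3: satisfies the condition.
G4: fails — a sees both a and b.

G3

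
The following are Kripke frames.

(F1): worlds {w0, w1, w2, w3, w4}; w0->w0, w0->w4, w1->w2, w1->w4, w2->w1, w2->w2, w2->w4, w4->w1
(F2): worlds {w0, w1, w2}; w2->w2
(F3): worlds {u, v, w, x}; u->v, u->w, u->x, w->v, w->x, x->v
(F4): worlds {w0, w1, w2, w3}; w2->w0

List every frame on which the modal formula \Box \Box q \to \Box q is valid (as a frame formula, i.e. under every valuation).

(F2)

Frame correspondent (Sahlqvist): \forall x \forall y (Rxy \to \exists z (Rxz \wedge Rzy)) — i.e. density.
(F1): fails — Rw4w1 but no z with Rw4z and Rzw1.
(F2): ✓.
(F3): fails — Ruw but no z with Ruz and Rzw.
(F4): fails — Rw2w0 but no z with Rw2z and Rzw0.
Valid on: (F2).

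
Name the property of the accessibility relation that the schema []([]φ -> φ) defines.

This schema is the T□ axiom.
Its frame correspondent is shift-reflexivity — forall x forall y (Rxy -> Ryy).

Shift-reflexivity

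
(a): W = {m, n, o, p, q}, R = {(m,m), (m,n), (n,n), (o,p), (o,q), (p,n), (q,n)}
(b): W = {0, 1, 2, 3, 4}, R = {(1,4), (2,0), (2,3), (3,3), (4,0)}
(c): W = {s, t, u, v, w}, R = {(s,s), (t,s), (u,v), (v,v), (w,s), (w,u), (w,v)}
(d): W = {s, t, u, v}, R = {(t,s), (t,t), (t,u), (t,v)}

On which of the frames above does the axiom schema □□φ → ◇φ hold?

(c)

This is the axiom for a generalized confluence (Geach) condition; its first-order frame correspondent is ∀x ∃w (xR²w ∧ xRw).
(a): fails — at o but no w with oR²w and oRw.
(b): fails — at 0 but no w with 0R²w and 0Rw.
(c): condition met.
(d): fails — at s but no w with sR²w and sRw.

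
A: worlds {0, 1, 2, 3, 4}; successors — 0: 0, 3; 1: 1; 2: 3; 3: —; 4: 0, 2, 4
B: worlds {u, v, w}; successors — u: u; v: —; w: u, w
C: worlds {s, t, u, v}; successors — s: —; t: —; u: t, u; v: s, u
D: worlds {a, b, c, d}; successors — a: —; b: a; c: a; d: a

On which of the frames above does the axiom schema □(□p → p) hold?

B

Frame correspondent (Sahlqvist): ∀x ∀y (Rxy → Ryy) — i.e. shift-reflexivity.
A: fails — R23 but not R33.
B: holds.
C: fails — Rvs but not Rss.
D: fails — Rca but not Raa.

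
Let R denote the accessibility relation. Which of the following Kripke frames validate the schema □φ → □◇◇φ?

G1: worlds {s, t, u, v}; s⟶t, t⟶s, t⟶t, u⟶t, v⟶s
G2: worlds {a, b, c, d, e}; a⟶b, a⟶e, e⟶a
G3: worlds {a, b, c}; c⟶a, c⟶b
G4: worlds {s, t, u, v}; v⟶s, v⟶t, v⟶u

The schema corresponds to a generalized confluence (Geach) condition: ∀x ∀z (xRz → ∃w (xRw ∧ zR²w)).
G1: holds.
G2: fails — aRb but no w with aRw and bR²w.
G3: fails — cRa but no w with cRw and aR²w.
G4: fails — vRs but no w with vRw and sR²w.

G1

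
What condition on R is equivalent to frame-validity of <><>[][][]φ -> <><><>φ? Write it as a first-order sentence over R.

This is a Sahlqvist (Geach-type) schema ◇^2□^3φ → □^0◇^3φ.
Minimal-valuation argument: fix x; take any y with xR^2y and any z with xR^0z. Set V(φ) to the set of worlds R-reachable from y in exactly 3 steps. Then □^3φ holds at y, so the antecedent holds at x; validity forces ◇^3φ at z, giving a w with zR^3w and yR^3w.
First-order correspondent: forall x forall y (x R^2 y -> exists w (y R^3 w & x R^3 w)).

forall x forall y (x R^2 y -> exists w (y R^3 w & x R^3 w))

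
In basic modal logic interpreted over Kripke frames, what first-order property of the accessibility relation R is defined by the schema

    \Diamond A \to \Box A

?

partial functionality: \forall x \forall y \forall z (Rxy \wedge Rxz \to y = z)

Suppose ◇A→□A is valid. Take Rxy, Rxz and set V(A)={y}. Then ◇A at x, so □A at x, so A at z, i.e. z=y.
The converse is a direct semantic check.
Frame condition: \forall x \forall y \forall z (Rxy \wedge Rxz \to y = z).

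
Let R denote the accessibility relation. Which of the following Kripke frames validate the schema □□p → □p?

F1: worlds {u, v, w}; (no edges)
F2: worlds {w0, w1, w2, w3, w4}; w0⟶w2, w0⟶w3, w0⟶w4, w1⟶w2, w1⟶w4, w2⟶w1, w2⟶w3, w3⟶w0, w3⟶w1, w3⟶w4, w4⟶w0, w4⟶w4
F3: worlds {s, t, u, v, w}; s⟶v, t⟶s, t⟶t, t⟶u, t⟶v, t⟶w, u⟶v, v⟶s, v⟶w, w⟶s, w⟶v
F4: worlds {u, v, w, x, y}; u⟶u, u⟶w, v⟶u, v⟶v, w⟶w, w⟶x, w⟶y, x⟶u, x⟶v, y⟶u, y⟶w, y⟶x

This is the axiom for density; its first-order frame correspondent is ∀x ∀y (Rxy → ∃z (Rxz ∧ Rzy)).
F1: satisfies the condition.
F2: fails — Rw1w2 but no z with Rw1z and Rzw2.
F3: fails — Ruv but no z with Ruz and Rzv.
F4: satisfies the condition.

F1, F4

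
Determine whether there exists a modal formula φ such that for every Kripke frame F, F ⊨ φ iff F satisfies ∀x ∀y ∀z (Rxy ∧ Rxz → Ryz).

This is a Sahlqvist condition; the 5 axiom ◇q → □◇q defines it.
Suppose ◇q→□◇q is valid. Take Rxy, Rxz and set V(q)={y}. Then ◇q at x, so □◇q at x, so ◇q at z, so some w with Rzw has q; w=y, i.e. Rzy. By symmetry of the argument, Ryz.

Yes — defined by ◇q → □◇q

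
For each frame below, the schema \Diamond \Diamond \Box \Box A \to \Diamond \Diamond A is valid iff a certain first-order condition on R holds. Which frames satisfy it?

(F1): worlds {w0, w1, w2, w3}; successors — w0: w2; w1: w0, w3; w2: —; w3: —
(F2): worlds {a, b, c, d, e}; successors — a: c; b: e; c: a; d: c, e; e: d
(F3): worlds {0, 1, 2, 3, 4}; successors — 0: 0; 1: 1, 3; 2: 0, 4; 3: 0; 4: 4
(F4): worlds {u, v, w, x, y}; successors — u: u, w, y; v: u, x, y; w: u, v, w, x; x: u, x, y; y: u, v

(F2), (F3), (F4)

This is the axiom for a generalized confluence (Geach) condition; its first-order frame correspondent is \forall x \forall y (x R^2 y \to \exists w (y R^2 w \wedge x R^2 w)).
(F1): fails — w1R²w2 but no w with w2R²w and w1R²w.
(F2): holds.
(F3): holds.
(F4): holds.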